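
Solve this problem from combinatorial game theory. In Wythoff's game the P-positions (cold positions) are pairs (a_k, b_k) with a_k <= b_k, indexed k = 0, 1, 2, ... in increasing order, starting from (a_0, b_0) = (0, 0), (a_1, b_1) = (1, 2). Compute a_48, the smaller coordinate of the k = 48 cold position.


By Wythoff's theorem, a_k = floor(k * phi) and b_k = floor(k * phi^2) = a_k + k, where phi = (1 + sqrt(5))/2 is the golden ratio.
phi = (1 + sqrt(5))/2 = 1.618034
k = 48
k * phi = 48 * 1.618034 = 77.665631
a_48 = floor(k * phi) = 77

77


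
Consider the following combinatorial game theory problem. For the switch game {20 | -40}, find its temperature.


The game is {20 | -40}, a switch {a | b} with numbers a > b.
Cooling {a | b} by t gives {a - t | b + t}, which stops being hot when a - t = b + t, i.e. at t = (a - b)/2. So the temperature of a switch is (a - b)/2.
Temperature = (Left option - Right option) / 2
= (20 - (-40)) / 2
= 60 / 2
= 30

30


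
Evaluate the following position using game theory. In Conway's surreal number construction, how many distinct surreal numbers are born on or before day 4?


Day 0: {|} = 0 is born. Count = 1.
Day n: the number of surreal numbers born by day n is 2^(n+1) - 1.
By day 0: 2^1 - 1 = 1
By day 1: 2^2 - 1 = 3
By day 2: 2^3 - 1 = 7
By day 3: 2^4 - 1 = 15
By day 4: 2^5 - 1 = 31
By day 4: 31 surreal numbers.

31


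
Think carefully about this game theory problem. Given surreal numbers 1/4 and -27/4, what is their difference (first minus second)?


x = 1/4, y = -27/4
Converting to common denominator: 4
x = 1/4, y = -27/4
x - y = 1/4 - -27/4 = 7

7


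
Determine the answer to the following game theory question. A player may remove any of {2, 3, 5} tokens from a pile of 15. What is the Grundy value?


The subtraction set is S = {2, 3, 5}.
G(k) = mex{ G(k - s) : s in S, s <= k }. We compute iteratively: G(0) = 0.
G(1) = mex({}) = 0
G(2) = mex({0}) = 1
G(3) = mex({0}) = 1
G(4) = mex({0, 1}) = 2
G(5) = mex({0, 1}) = 2
G(6) = mex({0, 1, 2}) = 3
G(7) = mex({1, 2}) = 0
G(8) = mex({1, 2, 3}) = 0
G(9) = mex({0, 2, 3}) = 1
G(10) = mex({0, 2}) = 1
G(11) = mex({0, 1, 3}) = 2
Observe that G(7)..G(11) = 0, 0, 1, 1, 2 repeats G(0)..G(4) = 0, 0, 1, 1, 2.
For k >= max(S) = 5, G(k) is determined by the previous 5 values G(k-5)..G(k-1); a window of 5 consecutive values has recurred shifted by 7, so by induction G(k + 7) = G(k) for all k >= 0: the sequence is periodic from the start with period 7.
One period: G(0..6) = 0, 0, 1, 1, 2, 2, 3.
15 mod 7 = 1, so G(15) = G(1) = 0.

0


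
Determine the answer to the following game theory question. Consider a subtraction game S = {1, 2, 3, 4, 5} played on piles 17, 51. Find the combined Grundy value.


Subtraction set: {1, 2, 3, 4, 5}
For this subtraction set, G(n) = n mod 6 (period = max + 1 = 6).
Pile 1 (size 17): G(17) = 17 mod 6 = 5
Pile 2 (size 51): G(51) = 51 mod 6 = 3
Total Grundy value = XOR of all: 5 XOR 3 = 6

6


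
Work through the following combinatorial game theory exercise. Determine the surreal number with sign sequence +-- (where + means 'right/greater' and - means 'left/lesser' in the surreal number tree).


Sign expansion: +--
Rule: track bounds (lo, hi), initially (-inf, +inf). On '+', the current value becomes lo and we move to the simplest number in (value, hi): value + 1 if hi = +inf, otherwise the midpoint (value + hi)/2. On '-', the current value becomes hi and we move to value - 1 if lo = -inf, otherwise the midpoint (lo + value)/2.
Start at 0.
Step 1: sign = +, move right. Bounds: (0, +inf). Value = 1
Step 2: sign = -, move left. Bounds: (0, 1). Value = 1/2
Step 3: sign = -, move left. Bounds: (0, 1/2). Value = 1/4
The surreal number with sign expansion +-- is 1/4.

1/4


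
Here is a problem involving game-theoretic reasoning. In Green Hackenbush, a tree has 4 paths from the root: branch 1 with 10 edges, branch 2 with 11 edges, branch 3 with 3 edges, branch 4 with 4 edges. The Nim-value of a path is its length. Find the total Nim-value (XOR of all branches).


The tree has 4 branches from the ground vertex.
In Green Hackenbush, the Nim-value of a simple path of length k is k.
Branch 1: length 10, Nim-value = 10
Branch 2: length 11, Nim-value = 11
Branch 3: length 3, Nim-value = 3
Branch 4: length 4, Nim-value = 4
Total Nim-value = XOR of all branch values:
0 XOR 10 = 10
10 XOR 11 = 1
1 XOR 3 = 2
2 XOR 4 = 6
Nim-value of the tree = 6

6


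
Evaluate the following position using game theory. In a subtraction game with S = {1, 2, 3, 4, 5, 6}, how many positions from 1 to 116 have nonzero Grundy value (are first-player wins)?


Subtraction set S = {1, 2, 3, 4, 5, 6}, so G(n) = n mod 7.
G(n) = 0 when n is a multiple of 7.
Multiples of 7 in [1, 116]: 16
N-positions (nonzero Grundy) = 116 - 16 = 100

100


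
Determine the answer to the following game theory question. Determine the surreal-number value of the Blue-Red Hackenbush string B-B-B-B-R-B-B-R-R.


Edges (from ground): B-B-B-B-R-B-B-R-R
By Berlekamp's sign-expansion rule, a Blue-Red Hackenbush stalk has the value of the surreal number whose sign sequence is the edge sequence with B -> + and R -> -.
Sign sequence: ++++-++--
Trace the sign expansion in the surreal number tree, starting from 0:
Edge 1: B (sign +) -> bounds (0, +inf), value = 1
Edge 2: B (sign +) -> bounds (1, +inf), value = 2
Edge 3: B (sign +) -> bounds (2, +inf), value = 3
Edge 4: B (sign +) -> bounds (3, +inf), value = 4
Edge 5: R (sign -) -> bounds (3, 4), value = 7/2
Edge 6: B (sign +) -> bounds (7/2, 4), value = 15/4
Edge 7: B (sign +) -> bounds (15/4, 4), value = 31/8
Edge 8: R (sign -) -> bounds (15/4, 31/8), value = 61/16
Edge 9: R (sign -) -> bounds (15/4, 61/16), value = 121/32
Game value = 121/32

121/32


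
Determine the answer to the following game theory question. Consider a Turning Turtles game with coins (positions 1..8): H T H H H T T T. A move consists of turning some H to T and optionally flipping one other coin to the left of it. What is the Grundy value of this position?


Coins: H T H H H T T T
Key fact: a single head at position k behaves exactly like a Nim heap of size k (turning it to T and optionally flipping a coin at j < k corresponds to moving the heap from k to j, or to 0), and heads combine as a disjunctive sum (two heads at the same place would cancel, matching j XOR j = 0). So the Nim-value is the XOR of the 1-indexed positions of the heads.
Face-up positions (1-indexed): [1, 3, 4, 5]
XOR 0 with 1: 0 XOR 1 = 1
XOR 1 with 3: 1 XOR 3 = 2
XOR 2 with 4: 2 XOR 4 = 6
XOR 6 with 5: 6 XOR 5 = 3
Nim-value = 3

3


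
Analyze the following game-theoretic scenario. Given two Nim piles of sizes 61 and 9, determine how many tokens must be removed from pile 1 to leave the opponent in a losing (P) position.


Piles: 61 and 9
Current XOR: 61 XOR 9 = 52 (non-zero, so this is an N-position).
To make the XOR zero, we need to find a move that balances the piles.
For pile 1 (size 61): target = 61 XOR 52 = 9
We reduce pile 1 from 61 to 9.
Tokens removed: 61 - 9 = 52
Verification: 9 XOR 9 = 0

52


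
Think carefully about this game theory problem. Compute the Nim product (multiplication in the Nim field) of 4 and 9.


Nim multiplication is bilinear over XOR: (u XOR v) * w = (u*w) XOR (v*w).
So we split each operand into its bit components and XOR the pairwise Nim products.
4 = 4 (as XOR of powers of 2).
9 = 1 + 8 (as XOR of powers of 2).
Using the standard Nim-product table on single bits:
  2*2 = 3,   2*4 = 8,   2*8 = 12,
  4*4 = 6,   4*8 = 11,  8*8 = 13,
and  1*x = x (identity), k*l = l*k (commutative).
Pairwise Nim products:
  4 * 1 = 4
  4 * 8 = 11
XOR them: 4 XOR 11 = 15.
Result: 4 * 9 = 15 (in Nim).

15


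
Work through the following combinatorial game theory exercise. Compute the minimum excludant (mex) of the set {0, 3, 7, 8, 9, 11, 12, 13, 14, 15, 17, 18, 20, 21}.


Set = {0, 3, 7, 8, 9, 11, 12, 13, 14, 15, 17, 18, 20, 21}
0 is in the set.
1 is NOT in the set. This is the mex.
mex = 1

1


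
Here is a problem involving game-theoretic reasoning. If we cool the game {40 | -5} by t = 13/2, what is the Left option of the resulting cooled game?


Original game: {40 | -5} (a switch {a | b} with a > b).
Cooling by t (for t below the temperature (a - b)/2 = 45/2) taxes each move by t: {a | b} cooled by t is {a - t | b + t}.
Cooling amount: t = 13/2
Cooled Left option: 40 - 13/2 = 67/2
Cooled Right option: -5 + 13/2 = 3/2
Cooled game: {67/2 | 3/2}
Left option = 67/2

67/2


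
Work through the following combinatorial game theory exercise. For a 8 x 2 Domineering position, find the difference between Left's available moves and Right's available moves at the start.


Board is 8 x 2 (rows x cols).
Left (vertical) placements: (rows-1) * cols = 7 * 2 = 14
Right (horizontal) placements: rows * (cols-1) = 8 * 1 = 8
Advantage = Left - Right = 14 - 8 = 6

6


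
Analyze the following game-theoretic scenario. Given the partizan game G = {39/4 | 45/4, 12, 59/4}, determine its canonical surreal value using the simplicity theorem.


Left options: {39/4}, max = 39/4
Right options: {45/4, 12, 59/4}, min = 45/4
All options are numbers and max(Left) < min(Right), so by the simplicity theorem the value is the simplest (earliest-born) number strictly between 39/4 and 45/4.
Integers 10 through 11 all lie strictly between 39/4 and 45/4.
Among integers, the simplest (lowest birthday = smallest |n|; 0 is born on day 0, +-n on day n) is 10.
No non-integer in the interval can be simpler: if x is a non-integer in the interval, then floor(x) or ceil(x) also lies in the interval (the interval contains an integer), and both are proper prefixes of x's sign expansion, i.e. born earlier. So the game value is 10.
Game value = 10

10


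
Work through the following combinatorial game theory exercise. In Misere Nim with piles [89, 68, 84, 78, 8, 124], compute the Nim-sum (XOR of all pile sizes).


We need the XOR (exclusive or) of all pile sizes.
After XOR-ing pile 1 (size 89): 0 XOR 89 = 89
After XOR-ing pile 2 (size 68): 89 XOR 68 = 29
After XOR-ing pile 3 (size 84): 29 XOR 84 = 73
After XOR-ing pile 4 (size 78): 73 XOR 78 = 7
After XOR-ing pile 5 (size 8): 7 XOR 8 = 15
After XOR-ing pile 6 (size 124): 15 XOR 124 = 115
The Nim-value of this position is 115.

115


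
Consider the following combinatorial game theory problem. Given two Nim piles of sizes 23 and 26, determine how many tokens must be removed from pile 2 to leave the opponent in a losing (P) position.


Piles: 23 and 26
Current XOR: 23 XOR 26 = 13 (non-zero, so this is an N-position).
To make the XOR zero, we need to find a move that balances the piles.
For pile 2 (size 26): target = 26 XOR 13 = 23
We reduce pile 2 from 26 to 23.
Tokens removed: 26 - 23 = 3
Verification: 23 XOR 23 = 0

3


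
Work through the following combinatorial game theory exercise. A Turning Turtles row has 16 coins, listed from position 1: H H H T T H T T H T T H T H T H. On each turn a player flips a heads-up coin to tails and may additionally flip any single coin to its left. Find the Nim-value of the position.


Coins: H H H T T H T T H T T H T H T H
Key fact: a single head at position k behaves exactly like a Nim heap of size k (turning it to T and optionally flipping a coin at j < k corresponds to moving the heap from k to j, or to 0), and heads combine as a disjunctive sum (two heads at the same place would cancel, matching j XOR j = 0). So the Nim-value is the XOR of the 1-indexed positions of the heads.
Face-up positions (1-indexed): [1, 2, 3, 6, 9, 12, 14, 16]
XOR 0 with 1: 0 XOR 1 = 1
XOR 1 with 2: 1 XOR 2 = 3
XOR 3 with 3: 3 XOR 3 = 0
XOR 0 with 6: 0 XOR 6 = 6
XOR 6 with 9: 6 XOR 9 = 15
XOR 15 with 12: 15 XOR 12 = 3
XOR 3 with 14: 3 XOR 14 = 13
XOR 13 with 16: 13 XOR 16 = 29
Nim-value = 29

29


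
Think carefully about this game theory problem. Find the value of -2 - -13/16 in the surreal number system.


x = -2, y = -13/16
Converting to common denominator: 16
x = -32/16, y = -13/16
x - y = -2 - -13/16 = -19/16

-19/16


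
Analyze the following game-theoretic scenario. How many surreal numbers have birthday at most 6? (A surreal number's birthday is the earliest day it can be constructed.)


Day 0: {|} = 0 is born. Count = 1.
Day n: the number of surreal numbers born by day n is 2^(n+1) - 1.
By day 0: 2^1 - 1 = 1
By day 1: 2^2 - 1 = 3
By day 2: 2^3 - 1 = 7
By day 3: 2^4 - 1 = 15
By day 4: 2^5 - 1 = 31
By day 5: 2^6 - 1 = 63
By day 6: 2^7 - 1 = 127
By day 6: 127 surreal numbers.

127


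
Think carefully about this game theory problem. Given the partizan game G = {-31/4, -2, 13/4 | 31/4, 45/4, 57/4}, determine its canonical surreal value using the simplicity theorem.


Left options: {-31/4, -2, 13/4}, max = 13/4
Right options: {31/4, 45/4, 57/4}, min = 31/4
All options are numbers and max(Left) < min(Right), so by the simplicity theorem the value is the simplest (earliest-born) number strictly between 13/4 and 31/4.
Integers 4 through 7 all lie strictly between 13/4 and 31/4.
Among integers, the simplest (lowest birthday = smallest |n|; 0 is born on day 0, +-n on day n) is 4.
No non-integer in the interval can be simpler: if x is a non-integer in the interval, then floor(x) or ceil(x) also lies in the interval (the interval contains an integer), and both are proper prefixes of x's sign expansion, i.e. born earlier. So the game value is 4.
Game value = 4

4


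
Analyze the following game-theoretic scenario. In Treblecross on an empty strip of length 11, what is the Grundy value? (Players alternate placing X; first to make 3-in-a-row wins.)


Treblecross: place X on empty cells; 3-in-a-row wins.
Playing within two cells of an existing X lets the opponent win at once, so sensible play treats the cells i-2..i+2 around each X as dead. The player left with no safe cell loses, so this is a normal-play take-away game on strips of safe cells.
Placing X at cell i (0-indexed) of a strip of k safe cells leaves independent strips of sizes max(0, i-2) and max(0, k-i-3). Hence G(k) = mex{ G(max(0,i-2)) XOR G(max(0,k-i-3)) : 0 <= i < k }, with G(0) = 0.
G(1): splits (0,0):0^0=0 -> mex({0}) = 1
G(2): splits (0,0):0^0=0 -> mex({0}) = 1
G(3): splits (0,0):0^0=0 -> mex({0}) = 1
G(4): splits (0,1):0^1=1 (0,0):0^0=0 -> mex({0, 1}) = 2
G(5): splits (0,2):0^1=1 (0,1):0^1=1 (0,0):0^0=0 -> mex({0, 1}) = 2
G(6) = mex({1}) = 0
G(7) = mex({0, 1, 2}) = 3
G(8) = mex({0, 1, 2}) = 3
G(9) = mex({0, 2}) = 1
G(10) = mex({0, 2, 3}) = 1
G(11) = mex({0, 3}) = 1
Therefore G(11) = 1.

1


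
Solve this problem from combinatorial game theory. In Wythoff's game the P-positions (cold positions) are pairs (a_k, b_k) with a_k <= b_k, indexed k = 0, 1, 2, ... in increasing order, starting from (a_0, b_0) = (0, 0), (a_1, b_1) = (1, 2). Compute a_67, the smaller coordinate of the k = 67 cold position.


By Wythoff's theorem, a_k = floor(k * phi) and b_k = floor(k * phi^2) = a_k + k, where phi = (1 + sqrt(5))/2 is the golden ratio.
phi = (1 + sqrt(5))/2 = 1.618034
k = 67
k * phi = 67 * 1.618034 = 108.408277
a_67 = floor(k * phi) = 108

108


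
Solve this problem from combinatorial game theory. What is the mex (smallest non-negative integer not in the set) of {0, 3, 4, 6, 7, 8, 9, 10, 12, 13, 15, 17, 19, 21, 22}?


Set = {0, 3, 4, 6, 7, 8, 9, 10, 12, 13, 15, 17, 19, 21, 22}
0 is in the set.
1 is NOT in the set. This is the mex.
mex = 1

1


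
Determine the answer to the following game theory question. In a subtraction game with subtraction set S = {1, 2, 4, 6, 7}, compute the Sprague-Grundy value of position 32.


The subtraction set is S = {1, 2, 4, 6, 7}.
G(k) = mex{ G(k - s) : s in S, s <= k }. We compute iteratively: G(0) = 0.
G(1) = mex({0}) = 1
G(2) = mex({0, 1}) = 2
G(3) = mex({1, 2}) = 0
G(4) = mex({0, 2}) = 1
G(5) = mex({0, 1}) = 2
G(6) = mex({0, 1, 2}) = 3
G(7) = mex({0, 1, 2, 3}) = 4
G(8) = mex({1, 2, 3, 4}) = 0
G(9) = mex({0, 2, 4}) = 1
G(10) = mex({0, 1, 3}) = 2
G(11) = mex({1, 2, 4}) = 0
G(12) = mex({0, 2, 3}) = 1
G(13) = mex({0, 1, 3, 4}) = 2
G(14) = mex({0, 1, 2, 4}) = 3
Observe that G(8)..G(14) = 0, 1, 2, 0, 1, 2, 3 repeats G(0)..G(6) = 0, 1, 2, 0, 1, 2, 3.
For k >= max(S) = 7, G(k) is determined by the previous 7 values G(k-7)..G(k-1); a window of 7 consecutive values has recurred shifted by 8, so by induction G(k + 8) = G(k) for all k >= 0: the sequence is periodic from the start with period 8.
One period: G(0..7) = 0, 1, 2, 0, 1, 2, 3, 4.
32 mod 8 = 0, so G(32) = G(0) = 0.

0


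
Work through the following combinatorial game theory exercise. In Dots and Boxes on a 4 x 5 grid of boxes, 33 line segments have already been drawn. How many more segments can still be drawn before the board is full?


Grid: 4 x 5 boxes, i.e. 5 rows and 6 columns of dots.
Horizontal edges: (rows + 1) * cols = 5 * 5 = 25
Vertical edges: rows * (cols + 1) = 4 * 6 = 24
Total edges: 25 + 24 = 49
Edges drawn: 33
Remaining: 49 - 33 = 16

16


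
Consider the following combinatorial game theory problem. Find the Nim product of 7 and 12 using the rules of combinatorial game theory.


Nim multiplication is bilinear over XOR: (u XOR v) * w = (u*w) XOR (v*w).
So we split each operand into its bit components and XOR the pairwise Nim products.
7 = 1 + 2 + 4 (as XOR of powers of 2).
12 = 4 + 8 (as XOR of powers of 2).
Using the standard Nim-product table on single bits:
  2*2 = 3,   2*4 = 8,   2*8 = 12,
  4*4 = 6,   4*8 = 11,  8*8 = 13,
and  1*x = x (identity), k*l = l*k (commutative).
Pairwise Nim products:
  1 * 4 = 4
  1 * 8 = 8
  2 * 4 = 8
  2 * 8 = 12
  4 * 4 = 6
  4 * 8 = 11
XOR them: 4 XOR 8 XOR 8 XOR 12 XOR 6 XOR 11 = 5.
Result: 7 * 12 = 5 (in Nim).

5


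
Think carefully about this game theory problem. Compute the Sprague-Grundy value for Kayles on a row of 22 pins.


Kayles: a move removes 1 or 2 adjacent pins from a contiguous row.
Removing pins from a row of k leaves two independent rows (a, b) with a + b = k - 1 (one pin) or a + b = k - 2 (two pins); an end removal gives a = 0.
By Sprague-Grundy, G(k) = mex{ G(a) XOR G(b) } over all these splits. G(0) = 0.
G(1): splits (0,0):0^0=0 -> mex({0}) = 1
G(2): splits (0,1):0^1=1 (0,0):0^0=0 -> mex({0, 1}) = 2
G(3): splits (0,2):0^2=2 (1,1):1^1=0 (0,1):0^1=1 -> mex({0, 1, 2}) = 3
G(4): splits (0,3):0^3=3 (1,2):1^2=3 (0,2):0^2=2 (1,1):1^1=0 -> mex({0, 2, 3}) = 1
G(5): splits (0,4):0^1=1 (1,3):1^3=2 (2,2):2^2=0 (0,3):0^3=3 (1,2):1^2=3 -> mex({0, 1, 2, 3}) = 4
G(6) = mex({0, 1, 2, 4}) = 3
G(7) = mex({0, 1, 3, 4, 5}) = 2
G(8) = mex({0, 2, 3, 5, 6}) = 1
G(9) = mex({0, 1, 2, 3, 6, 7}) = 4
G(10) = mex({0, 1, 3, 4, 5, 7}) = 2
G(11) = mex({0, 1, 2, 3, 4, 5}) = 6
G(12) = mex({0, 1, 2, 3, 5, 6, 7}) = 4
G(13) = mex({0, 2, 3, 4, 6, 7}) = 1
G(14) = mex({0, 1, 4, 5, 6, 7}) = 2
G(15) = mex({0, 1, 2, 3, 4, 5, 6}) = 7
G(16) = mex({0, 2, 3, 5, 6, 7}) = 1
G(17) = mex({0, 1, 2, 3, 5, 6, 7}) = 4
G(18) = mex({0, 1, 2, 4, 5, 6}) = 3
G(19) = mex({0, 1, 3, 4, 5, 7}) = 2
G(20) = mex({0, 2, 3, 4, 5, 6, 7}) = 1
G(21) = mex({0, 1, 2, 3, 5, 6, 7}) = 4
G(22) = mex({0, 1, 2, 3, 4, 5, 7}) = 6
Therefore G(22) = 6.

6


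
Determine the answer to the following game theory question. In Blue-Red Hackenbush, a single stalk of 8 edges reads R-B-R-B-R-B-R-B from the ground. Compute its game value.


Edges (from ground): R-B-R-B-R-B-R-B
By Berlekamp's sign-expansion rule, a Blue-Red Hackenbush stalk has the value of the surreal number whose sign sequence is the edge sequence with B -> + and R -> -.
Sign sequence: -+-+-+-+
Trace the sign expansion in the surreal number tree, starting from 0:
Edge 1: R (sign -) -> bounds (-inf, 0), value = -1
Edge 2: B (sign +) -> bounds (-1, 0), value = -1/2
Edge 3: R (sign -) -> bounds (-1, -1/2), value = -3/4
Edge 4: B (sign +) -> bounds (-3/4, -1/2), value = -5/8
Edge 5: R (sign -) -> bounds (-3/4, -5/8), value = -11/16
Edge 6: B (sign +) -> bounds (-11/16, -5/8), value = -21/32
Edge 7: R (sign -) -> bounds (-11/16, -21/32), value = -43/64
Edge 8: B (sign +) -> bounds (-43/64, -21/32), value = -85/128
Game value = -85/128

-85/128


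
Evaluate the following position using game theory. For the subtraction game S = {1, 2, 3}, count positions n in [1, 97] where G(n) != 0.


Subtraction set S = {1, 2, 3}, so G(n) = n mod 4.
G(n) = 0 when n is a multiple of 4.
Multiples of 4 in [1, 97]: 24
N-positions (nonzero Grundy) = 97 - 24 = 73

73


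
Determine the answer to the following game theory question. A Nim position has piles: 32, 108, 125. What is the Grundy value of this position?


We need the XOR (exclusive or) of all pile sizes.
After XOR-ing pile 1 (size 32): 0 XOR 32 = 32
After XOR-ing pile 2 (size 108): 32 XOR 108 = 76
After XOR-ing pile 3 (size 125): 76 XOR 125 = 49
The Nim-value of this position is 49.

49


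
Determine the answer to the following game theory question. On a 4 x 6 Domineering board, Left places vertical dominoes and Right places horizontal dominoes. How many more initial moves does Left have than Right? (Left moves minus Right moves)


Board is 4 x 6 (rows x cols).
Left (vertical) placements: (rows-1) * cols = 3 * 6 = 18
Right (horizontal) placements: rows * (cols-1) = 4 * 5 = 20
Advantage = Left - Right = 18 - 20 = -2

-2


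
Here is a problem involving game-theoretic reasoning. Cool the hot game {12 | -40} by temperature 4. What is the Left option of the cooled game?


Original game: {12 | -40} (a switch {a | b} with a > b).
Cooling by t (for t below the temperature (a - b)/2 = 26) taxes each move by t: {a | b} cooled by t is {a - t | b + t}.
Cooling amount: t = 4
Cooled Left option: 12 - 4 = 8
Cooled Right option: -40 + 4 = -36
Cooled game: {8 | -36}
Left option = 8

8


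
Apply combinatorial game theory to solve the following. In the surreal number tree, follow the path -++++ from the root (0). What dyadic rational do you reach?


Sign expansion: -++++
Rule: track bounds (lo, hi), initially (-inf, +inf). On '+', the current value becomes lo and we move to the simplest number in (value, hi): value + 1 if hi = +inf, otherwise the midpoint (value + hi)/2. On '-', the current value becomes hi and we move to value - 1 if lo = -inf, otherwise the midpoint (lo + value)/2.
Start at 0.
Step 1: sign = -, move left. Bounds: (-inf, 0). Value = -1
Step 2: sign = +, move right. Bounds: (-1, 0). Value = -1/2
Step 3: sign = +, move right. Bounds: (-1/2, 0). Value = -1/4
Step 4: sign = +, move right. Bounds: (-1/4, 0). Value = -1/8
Step 5: sign = +, move right. Bounds: (-1/8, 0). Value = -1/16
The surreal number with sign expansion -++++ is -1/16.

-1/16


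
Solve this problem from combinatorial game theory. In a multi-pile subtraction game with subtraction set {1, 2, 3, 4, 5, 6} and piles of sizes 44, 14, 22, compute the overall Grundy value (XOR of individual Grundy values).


Subtraction set: {1, 2, 3, 4, 5, 6}
For this subtraction set, G(n) = n mod 7 (period = max + 1 = 7).
Pile 1 (size 44): G(44) = 44 mod 7 = 2
Pile 2 (size 14): G(14) = 14 mod 7 = 0
Pile 3 (size 22): G(22) = 22 mod 7 = 1
Total Grundy value = XOR of all: 2 XOR 0 XOR 1 = 3

3


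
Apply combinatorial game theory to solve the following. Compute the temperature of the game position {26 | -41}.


The game is {26 | -41}, a switch {a | b} with numbers a > b.
Cooling {a | b} by t gives {a - t | b + t}, which stops being hot when a - t = b + t, i.e. at t = (a - b)/2. So the temperature of a switch is (a - b)/2.
Temperature = (Left option - Right option) / 2
= (26 - (-41)) / 2
= 67 / 2
= 67/2

67/2


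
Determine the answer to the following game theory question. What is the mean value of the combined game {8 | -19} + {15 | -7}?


G1 = {8 | -19}, G2 = {15 | -7}
Each is a switch {a | b} with numbers a > b; its mean value is (a + b)/2, and mean value is additive over game sums: m(G1 + G2) = m(G1) + m(G2).
Mean of G1 = (8 + (-19))/2 = -11/2 = -11/2
Mean of G2 = (15 + (-7))/2 = 8/2 = 4
Mean of G1 + G2 = -11/2 + 4 = -3/2

-3/2


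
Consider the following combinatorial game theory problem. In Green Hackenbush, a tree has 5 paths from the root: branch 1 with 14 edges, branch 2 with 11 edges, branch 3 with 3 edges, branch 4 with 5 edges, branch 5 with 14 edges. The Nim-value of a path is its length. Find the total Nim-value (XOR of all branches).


The tree has 5 branches from the ground vertex.
In Green Hackenbush, the Nim-value of a simple path of length k is k.
Branch 1: length 14, Nim-value = 14
Branch 2: length 11, Nim-value = 11
Branch 3: length 3, Nim-value = 3
Branch 4: length 5, Nim-value = 5
Branch 5: length 14, Nim-value = 14
Total Nim-value = XOR of all branch values:
0 XOR 14 = 14
14 XOR 11 = 5
5 XOR 3 = 6
6 XOR 5 = 3
3 XOR 14 = 13
Nim-value of the tree = 13

13


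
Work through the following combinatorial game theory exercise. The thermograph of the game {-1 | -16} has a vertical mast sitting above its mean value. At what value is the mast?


Game = {-1 | -16}, a switch {a | b} with numbers a > b.
Its thermograph has left wall a - t and right wall b + t, which meet at t = (a - b)/2, where both equal (a + b)/2. So the mast (mean value) is at (a + b)/2.
Mean = (-1 + (-16))/2 = -17/2 = -17/2

-17/2


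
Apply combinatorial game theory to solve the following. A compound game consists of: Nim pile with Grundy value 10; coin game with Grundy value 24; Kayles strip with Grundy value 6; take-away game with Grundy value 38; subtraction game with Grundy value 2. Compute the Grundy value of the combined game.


By the Sprague-Grundy theorem, the Grundy value of a sum of games is the XOR of individual Grundy values.
Nim pile: Grundy value = 10. Running XOR: 0 XOR 10 = 10
coin game: Grundy value = 24. Running XOR: 10 XOR 24 = 18
Kayles strip: Grundy value = 6. Running XOR: 18 XOR 6 = 20
take-away game: Grundy value = 38. Running XOR: 20 XOR 38 = 50
subtraction game: Grundy value = 2. Running XOR: 50 XOR 2 = 48
The combined Grundy value is 48.

48


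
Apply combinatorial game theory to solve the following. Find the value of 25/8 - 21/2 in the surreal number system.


x = 25/8, y = 21/2
Converting to common denominator: 8
x = 25/8, y = 84/8
x - y = 25/8 - 21/2 = -59/8

-59/8


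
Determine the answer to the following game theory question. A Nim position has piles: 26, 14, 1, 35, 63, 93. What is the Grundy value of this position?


We need the XOR (exclusive or) of all pile sizes.
After XOR-ing pile 1 (size 26): 0 XOR 26 = 26
After XOR-ing pile 2 (size 14): 26 XOR 14 = 20
After XOR-ing pile 3 (size 1): 20 XOR 1 = 21
After XOR-ing pile 4 (size 35): 21 XOR 35 = 54
After XOR-ing pile 5 (size 63): 54 XOR 63 = 9
After XOR-ing pile 6 (size 93): 9 XOR 93 = 84
The Nim-value of this position is 84.

84


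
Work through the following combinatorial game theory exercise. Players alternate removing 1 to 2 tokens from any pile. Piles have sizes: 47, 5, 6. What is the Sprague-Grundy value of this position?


Subtraction set: {1, 2}
For this subtraction set, G(n) = n mod 3 (period = max + 1 = 3).
Pile 1 (size 47): G(47) = 47 mod 3 = 2
Pile 2 (size 5): G(5) = 5 mod 3 = 2
Pile 3 (size 6): G(6) = 6 mod 3 = 0
Total Grundy value = XOR of all: 2 XOR 2 XOR 0 = 0

0


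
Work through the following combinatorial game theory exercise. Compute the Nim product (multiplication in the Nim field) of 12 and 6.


Nim multiplication is bilinear over XOR: (u XOR v) * w = (u*w) XOR (v*w).
So we split each operand into its bit components and XOR the pairwise Nim products.
12 = 4 + 8 (as XOR of powers of 2).
6 = 2 + 4 (as XOR of powers of 2).
Using the standard Nim-product table on single bits:
  2*2 = 3,   2*4 = 8,   2*8 = 12,
  4*4 = 6,   4*8 = 11,  8*8 = 13,
and  1*x = x (identity), k*l = l*k (commutative).
Pairwise Nim products:
  4 * 2 = 8
  4 * 4 = 6
  8 * 2 = 12
  8 * 4 = 11
XOR them: 8 XOR 6 XOR 12 XOR 11 = 9.
Result: 12 * 6 = 9 (in Nim).

9


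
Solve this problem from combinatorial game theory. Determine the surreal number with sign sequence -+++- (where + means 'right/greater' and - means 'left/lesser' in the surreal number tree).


Sign expansion: -+++-
Rule: track bounds (lo, hi), initially (-inf, +inf). On '+', the current value becomes lo and we move to the simplest number in (value, hi): value + 1 if hi = +inf, otherwise the midpoint (value + hi)/2. On '-', the current value becomes hi and we move to value - 1 if lo = -inf, otherwise the midpoint (lo + value)/2.
Start at 0.
Step 1: sign = -, move left. Bounds: (-inf, 0). Value = -1
Step 2: sign = +, move right. Bounds: (-1, 0). Value = -1/2
Step 3: sign = +, move right. Bounds: (-1/2, 0). Value = -1/4
Step 4: sign = +, move right. Bounds: (-1/4, 0). Value = -1/8
Step 5: sign = -, move left. Bounds: (-1/4, -1/8). Value = -3/16
The surreal number with sign expansion -+++- is -3/16.

-3/16


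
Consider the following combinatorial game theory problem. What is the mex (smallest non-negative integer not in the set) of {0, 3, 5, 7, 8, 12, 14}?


Set = {0, 3, 5, 7, 8, 12, 14}
0 is in the set.
1 is NOT in the set. This is the mex.
mex = 1

1


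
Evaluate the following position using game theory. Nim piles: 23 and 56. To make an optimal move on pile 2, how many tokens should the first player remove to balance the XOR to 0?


Piles: 23 and 56
Current XOR: 23 XOR 56 = 47 (non-zero, so this is an N-position).
To make the XOR zero, we need to find a move that balances the piles.
For pile 2 (size 56): target = 56 XOR 47 = 23
We reduce pile 2 from 56 to 23.
Tokens removed: 56 - 23 = 33
Verification: 23 XOR 23 = 0

33


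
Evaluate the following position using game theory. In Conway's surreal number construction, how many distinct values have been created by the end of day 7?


Day 0: {|} = 0 is born. Count = 1.
Day n: the number of surreal numbers born by day n is 2^(n+1) - 1.
By day 0: 2^1 - 1 = 1
By day 1: 2^2 - 1 = 3
By day 2: 2^3 - 1 = 7
By day 3: 2^4 - 1 = 15
By day 4: 2^5 - 1 = 31
By day 5: 2^6 - 1 = 63
By day 6: 2^7 - 1 = 127
By day 7: 2^8 - 1 = 255
By day 7: 255 surreal numbers.

255


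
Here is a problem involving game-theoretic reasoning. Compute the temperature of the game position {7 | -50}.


The game is {7 | -50}, a switch {a | b} with numbers a > b.
Cooling {a | b} by t gives {a - t | b + t}, which stops being hot when a - t = b + t, i.e. at t = (a - b)/2. So the temperature of a switch is (a - b)/2.
Temperature = (Left option - Right option) / 2
= (7 - (-50)) / 2
= 57 / 2
= 57/2

57/2


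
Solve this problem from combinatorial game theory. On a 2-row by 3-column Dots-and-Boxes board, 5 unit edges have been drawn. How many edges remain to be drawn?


Grid: 2 x 3 boxes, i.e. 3 rows and 4 columns of dots.
Horizontal edges: (rows + 1) * cols = 3 * 3 = 9
Vertical edges: rows * (cols + 1) = 2 * 4 = 8
Total edges: 9 + 8 = 17
Edges drawn: 5
Remaining: 17 - 5 = 12

12


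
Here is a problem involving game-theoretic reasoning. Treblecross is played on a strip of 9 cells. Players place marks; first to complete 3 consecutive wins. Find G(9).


Treblecross: place X on empty cells; 3-in-a-row wins.
Playing within two cells of an existing X lets the opponent win at once, so sensible play treats the cells i-2..i+2 around each X as dead. The player left with no safe cell loses, so this is a normal-play take-away game on strips of safe cells.
Placing X at cell i (0-indexed) of a strip of k safe cells leaves independent strips of sizes max(0, i-2) and max(0, k-i-3). Hence G(k) = mex{ G(max(0,i-2)) XOR G(max(0,k-i-3)) : 0 <= i < k }, with G(0) = 0.
G(1): splits (0,0):0^0=0 -> mex({0}) = 1
G(2): splits (0,0):0^0=0 -> mex({0}) = 1
G(3): splits (0,0):0^0=0 -> mex({0}) = 1
G(4): splits (0,1):0^1=1 (0,0):0^0=0 -> mex({0, 1}) = 2
G(5): splits (0,2):0^1=1 (0,1):0^1=1 (0,0):0^0=0 -> mex({0, 1}) = 2
G(6) = mex({1}) = 0
G(7) = mex({0, 1, 2}) = 3
G(8) = mex({0, 1, 2}) = 3
G(9) = mex({0, 2}) = 1
Therefore G(9) = 1.

1


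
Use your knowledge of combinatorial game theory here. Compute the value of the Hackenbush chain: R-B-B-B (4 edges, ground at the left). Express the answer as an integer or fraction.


Edges (from ground): R-B-B-B
By Berlekamp's sign-expansion rule, a Blue-Red Hackenbush stalk has the value of the surreal number whose sign sequence is the edge sequence with B -> + and R -> -.
Sign sequence: -+++
Trace the sign expansion in the surreal number tree, starting from 0:
Edge 1: R (sign -) -> bounds (-inf, 0), value = -1
Edge 2: B (sign +) -> bounds (-1, 0), value = -1/2
Edge 3: B (sign +) -> bounds (-1/2, 0), value = -1/4
Edge 4: B (sign +) -> bounds (-1/4, 0), value = -1/8
Game value = -1/8

-1/8


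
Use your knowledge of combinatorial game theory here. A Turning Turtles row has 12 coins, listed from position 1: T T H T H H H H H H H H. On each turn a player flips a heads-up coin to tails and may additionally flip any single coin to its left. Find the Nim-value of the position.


Coins: T T H T H H H H H H H H
Key fact: a single head at position k behaves exactly like a Nim heap of size k (turning it to T and optionally flipping a coin at j < k corresponds to moving the heap from k to j, or to 0), and heads combine as a disjunctive sum (two heads at the same place would cancel, matching j XOR j = 0). So the Nim-value is the XOR of the 1-indexed positions of the heads.
Face-up positions (1-indexed): [3, 5, 6, 7, 8, 9, 10, 11, 12]
XOR 0 with 3: 0 XOR 3 = 3
XOR 3 with 5: 3 XOR 5 = 6
XOR 6 with 6: 6 XOR 6 = 0
XOR 0 with 7: 0 XOR 7 = 7
XOR 7 with 8: 7 XOR 8 = 15
XOR 15 with 9: 15 XOR 9 = 6
XOR 6 with 10: 6 XOR 10 = 12
XOR 12 with 11: 12 XOR 11 = 7
XOR 7 with 12: 7 XOR 12 = 11
Nim-value = 11

11


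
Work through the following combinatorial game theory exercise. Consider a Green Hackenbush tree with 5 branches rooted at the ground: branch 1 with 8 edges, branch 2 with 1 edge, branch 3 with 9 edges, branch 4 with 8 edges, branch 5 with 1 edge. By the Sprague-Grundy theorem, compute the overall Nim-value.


The tree has 5 branches from the ground vertex.
In Green Hackenbush, the Nim-value of a simple path of length k is k.
Branch 1: length 8, Nim-value = 8
Branch 2: length 1, Nim-value = 1
Branch 3: length 9, Nim-value = 9
Branch 4: length 8, Nim-value = 8
Branch 5: length 1, Nim-value = 1
Total Nim-value = XOR of all branch values:
0 XOR 8 = 8
8 XOR 1 = 9
9 XOR 9 = 0
0 XOR 8 = 8
8 XOR 1 = 9
Nim-value of the tree = 9

9


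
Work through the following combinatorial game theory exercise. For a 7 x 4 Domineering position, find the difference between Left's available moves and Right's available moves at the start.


Board is 7 x 4 (rows x cols).
Left (vertical) placements: (rows-1) * cols = 6 * 4 = 24
Right (horizontal) placements: rows * (cols-1) = 7 * 3 = 21
Advantage = Left - Right = 24 - 21 = 3

3


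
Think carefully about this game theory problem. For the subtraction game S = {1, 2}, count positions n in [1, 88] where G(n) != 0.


Subtraction set S = {1, 2}, so G(n) = n mod 3.
G(n) = 0 when n is a multiple of 3.
Multiples of 3 in [1, 88]: 29
N-positions (nonzero Grundy) = 88 - 29 = 59

59


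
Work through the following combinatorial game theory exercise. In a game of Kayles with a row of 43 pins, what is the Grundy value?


Kayles: a move removes 1 or 2 adjacent pins from a contiguous row.
Removing pins from a row of k leaves two independent rows (a, b) with a + b = k - 1 (one pin) or a + b = k - 2 (two pins); an end removal gives a = 0.
By Sprague-Grundy, G(k) = mex{ G(a) XOR G(b) } over all these splits. G(0) = 0.
G(1): splits (0,0):0^0=0 -> mex({0}) = 1
G(2): splits (0,1):0^1=1 (0,0):0^0=0 -> mex({0, 1}) = 2
G(3): splits (0,2):0^2=2 (1,1):1^1=0 (0,1):0^1=1 -> mex({0, 1, 2}) = 3
G(4): splits (0,3):0^3=3 (1,2):1^2=3 (0,2):0^2=2 (1,1):1^1=0 -> mex({0, 2, 3}) = 1
G(5): splits (0,4):0^1=1 (1,3):1^3=2 (2,2):2^2=0 (0,3):0^3=3 (1,2):1^2=3 -> mex({0, 1, 2, 3}) = 4
G(6) = mex({0, 1, 2, 4}) = 3
G(7) = mex({0, 1, 3, 4, 5}) = 2
G(8) = mex({0, 2, 3, 5, 6}) = 1
G(9) = mex({0, 1, 2, 3, 6, 7}) = 4
G(10) = mex({0, 1, 3, 4, 5, 7}) = 2
G(11) = mex({0, 1, 2, 3, 4, 5}) = 6
G(12) = mex({0, 1, 2, 3, 5, 6, 7}) = 4
G(13) = mex({0, 2, 3, 4, 6, 7}) = 1
G(14) = mex({0, 1, 4, 5, 6, 7}) = 2
G(15) = mex({0, 1, 2, 3, 4, 5, 6}) = 7
G(16) = mex({0, 2, 3, 5, 6, 7}) = 1
G(17) = mex({0, 1, 2, 3, 5, 6, 7}) = 4
G(18) = mex({0, 1, 2, 4, 5, 6}) = 3
G(19) = mex({0, 1, 3, 4, 5, 7}) = 2
G(20) = mex({0, 2, 3, 4, 5, 6, 7}) = 1
G(21) = mex({0, 1, 2, 3, 5, 6, 7}) = 4
G(22) = mex({0, 1, 2, 3, 4, 5, 7}) = 6
G(23) = mex({0, 1, 2, 3, 4, 5, 6}) = 7
G(24) = mex({0, 1, 2, 3, 5, 6, 7}) = 4
G(25) = mex({0, 2, 3, 4, 6, 7}) = 1
G(26) = mex({0, 1, 3, 4, 5, 6, 7}) = 2
G(27) = mex({0, 1, 2, 3, 4, 5, 6, 7}) = 8
G(28) = mex({0, 1, 2, 3, 4, 6, 7, 8}) = 5
G(29) = mex({0, 1, 2, 3, 5, 6, 7, 8, 9}) = 4
G(30) = mex({0, 1, 2, 3, 4, 5, 6, 9, 10}) = 7
G(31) = mex({0, 1, 3, 4, 5, 7, 10, 11}) = 2
G(32) = mex({0, 2, 3, 4, 5, 6, 7, 9, 11}) = 1
G(33) = mex({0, 1, 2, 3, 4, 5, 6, 7, 9, 12}) = 8
G(34) = mex({0, 1, 2, 3, 4, 5, 7, 8, 11, 12}) = 6
G(35) = mex({0, 1, 2, 3, 4, 5, 6, 8, 9, 10, 11}) = 7
G(36) = mex({0, 1, 2, 3, 5, 6, 7, 9, 10}) = 4
G(37) = mex({0, 2, 3, 4, 6, 7, 9, 10, 11, 12}) = 1
G(38) = mex({0, 1, 3, 4, 5, 6, 7, 9, 10, 11, 12}) = 2
G(39) = mex({0, 1, 2, 4, 5, 6, 7, 9, 10, 12, 14}) = 3
G(40) = mex({0, 2, 3, 4, 6, 7, 11, 12, 14}) = 1
G(41) = mex({0, 1, 2, 3, 5, 6, 7, 9, 10, 11, 12}) = 4
G(42) = mex({0, 1, 2, 3, 4, 5, 6, 9, 10}) = 7
G(43) = mex({0, 1, 3, 4, 5, 7, 9, 10, 12, 15}) = 2
Therefore G(43) = 2.

2


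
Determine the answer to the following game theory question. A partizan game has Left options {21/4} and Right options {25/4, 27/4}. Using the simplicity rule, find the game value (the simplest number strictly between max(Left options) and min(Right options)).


Left options: {21/4}, max = 21/4
Right options: {25/4, 27/4}, min = 25/4
All options are numbers and max(Left) < min(Right), so by the simplicity theorem the value is the simplest (earliest-born) number strictly between 21/4 and 25/4.
The only integer strictly between 21/4 and 25/4 is 6.
No non-integer in the interval can be simpler: if x is a non-integer in the interval, then floor(x) or ceil(x) also lies in the interval (the interval contains an integer), and both are proper prefixes of x's sign expansion, i.e. born earlier. So the game value is 6.
Game value = 6

6


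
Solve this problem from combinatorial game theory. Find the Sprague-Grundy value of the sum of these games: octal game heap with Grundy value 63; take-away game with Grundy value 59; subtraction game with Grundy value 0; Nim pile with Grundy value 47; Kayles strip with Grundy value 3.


By the Sprague-Grundy theorem, the Grundy value of a sum of games is the XOR of individual Grundy values.
octal game heap: Grundy value = 63. Running XOR: 0 XOR 63 = 63
take-away game: Grundy value = 59. Running XOR: 63 XOR 59 = 4
subtraction game: Grundy value = 0. Running XOR: 4 XOR 0 = 4
Nim pile: Grundy value = 47. Running XOR: 4 XOR 47 = 43
Kayles strip: Grundy value = 3. Running XOR: 43 XOR 3 = 40
The combined Grundy value is 40.

40


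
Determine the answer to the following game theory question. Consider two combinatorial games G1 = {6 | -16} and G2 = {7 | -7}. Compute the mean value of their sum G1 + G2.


G1 = {6 | -16}, G2 = {7 | -7}
Each is a switch {a | b} with numbers a > b; its mean value is (a + b)/2, and mean value is additive over game sums: m(G1 + G2) = m(G1) + m(G2).
Mean of G1 = (6 + (-16))/2 = -10/2 = -5
Mean of G2 = (7 + (-7))/2 = 0/2 = 0
Mean of G1 + G2 = -5 + 0 = -5

-5


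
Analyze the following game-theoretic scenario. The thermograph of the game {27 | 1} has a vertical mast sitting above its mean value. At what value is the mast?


Game = {27 | 1}, a switch {a | b} with numbers a > b.
Its thermograph has left wall a - t and right wall b + t, which meet at t = (a - b)/2, where both equal (a + b)/2. So the mast (mean value) is at (a + b)/2.
Mean = (27 + (1))/2 = 28/2 = 14

14


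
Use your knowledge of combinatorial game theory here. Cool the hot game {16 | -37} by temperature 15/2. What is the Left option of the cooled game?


Original game: {16 | -37} (a switch {a | b} with a > b).
Cooling by t (for t below the temperature (a - b)/2 = 53/2) taxes each move by t: {a | b} cooled by t is {a - t | b + t}.
Cooling amount: t = 15/2
Cooled Left option: 16 - 15/2 = 17/2
Cooled Right option: -37 + 15/2 = -59/2
Cooled game: {17/2 | -59/2}
Left option = 17/2

17/2


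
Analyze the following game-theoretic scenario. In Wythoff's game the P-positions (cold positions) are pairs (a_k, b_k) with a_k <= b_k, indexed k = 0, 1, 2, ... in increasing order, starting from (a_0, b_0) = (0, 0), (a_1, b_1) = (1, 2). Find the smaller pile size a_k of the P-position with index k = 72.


By Wythoff's theorem, a_k = floor(k * phi) and b_k = floor(k * phi^2) = a_k + k, where phi = (1 + sqrt(5))/2 is the golden ratio.
phi = (1 + sqrt(5))/2 = 1.618034
k = 72
k * phi = 72 * 1.618034 = 116.498447
a_72 = floor(k * phi) = 116

116
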